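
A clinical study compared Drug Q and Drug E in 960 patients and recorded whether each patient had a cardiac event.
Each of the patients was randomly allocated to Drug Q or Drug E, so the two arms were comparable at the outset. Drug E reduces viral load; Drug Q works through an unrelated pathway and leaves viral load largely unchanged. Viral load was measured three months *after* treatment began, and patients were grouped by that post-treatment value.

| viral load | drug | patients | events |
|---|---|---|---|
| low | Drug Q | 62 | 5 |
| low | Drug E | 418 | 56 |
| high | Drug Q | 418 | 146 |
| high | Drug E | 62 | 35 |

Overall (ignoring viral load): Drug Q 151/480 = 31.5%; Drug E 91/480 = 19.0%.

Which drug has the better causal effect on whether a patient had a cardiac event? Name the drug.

Drug Q is lower inside every viral load stratum but Drug E is lower in aggregate. Whether to stratify depends on how viral load relates to the drug.
Viral load is recorded after the drug and is itself shifted by it — it sits on the causal path from drug to outcome. Conditioning on a mediator would strip out part of the effect we want; the pooled comparison gives the total causal effect.
Pooled: Drug Q 31.5% vs Drug E 19.0%; Drug E is lower overall.

Drug E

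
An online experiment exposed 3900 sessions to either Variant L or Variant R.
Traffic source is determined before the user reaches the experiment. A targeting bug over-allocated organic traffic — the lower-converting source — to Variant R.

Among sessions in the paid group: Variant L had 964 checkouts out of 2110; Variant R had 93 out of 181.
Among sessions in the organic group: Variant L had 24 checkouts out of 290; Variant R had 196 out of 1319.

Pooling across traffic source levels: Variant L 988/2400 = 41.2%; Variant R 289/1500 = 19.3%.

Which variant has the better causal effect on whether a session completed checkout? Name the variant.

The traffic source-specific comparison favours Variant R throughout, but the pooled figures favour Variant L. The question is whether to condition on traffic source.
Since traffic source is a pre-existing factor (not a product of the variant) and it affects the outcome on its own, it is a confounder. The stratified rates, not the pooled rate, identify the causal effect.
Within each level — paid: 45.7% vs 51.4%; organic: 8.3% vs 14.9% — Variant R is higher every time.

Variant R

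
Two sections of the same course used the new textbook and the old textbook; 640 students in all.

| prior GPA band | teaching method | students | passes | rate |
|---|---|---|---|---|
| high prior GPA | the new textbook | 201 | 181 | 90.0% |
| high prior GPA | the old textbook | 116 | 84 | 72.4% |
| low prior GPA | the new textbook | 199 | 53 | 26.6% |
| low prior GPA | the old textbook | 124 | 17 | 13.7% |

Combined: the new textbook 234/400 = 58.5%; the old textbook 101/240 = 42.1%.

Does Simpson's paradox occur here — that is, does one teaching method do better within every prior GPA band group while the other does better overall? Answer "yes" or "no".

no

Within each prior GPA band level (high prior GPA 90.0% vs 72.4%; low prior GPA 26.6% vs 13.7%), the new textbook has the higher rate every time. Pooled: 58.5% vs 42.1% — the new textbook has the higher rate overall. They agree.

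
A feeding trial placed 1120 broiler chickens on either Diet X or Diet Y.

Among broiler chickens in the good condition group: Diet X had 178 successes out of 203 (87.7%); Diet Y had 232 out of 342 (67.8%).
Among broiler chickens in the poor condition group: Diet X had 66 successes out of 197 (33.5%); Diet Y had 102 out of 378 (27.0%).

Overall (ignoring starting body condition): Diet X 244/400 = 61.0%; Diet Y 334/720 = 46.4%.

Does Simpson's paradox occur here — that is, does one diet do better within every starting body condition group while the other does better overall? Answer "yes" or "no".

Within each starting body condition level (good condition 87.7% vs 67.8%; poor condition 33.5% vs 27.0%), Diet X has the higher rate every time. Pooled: 61.0% vs 46.4% — Diet X has the higher rate overall. They agree.

no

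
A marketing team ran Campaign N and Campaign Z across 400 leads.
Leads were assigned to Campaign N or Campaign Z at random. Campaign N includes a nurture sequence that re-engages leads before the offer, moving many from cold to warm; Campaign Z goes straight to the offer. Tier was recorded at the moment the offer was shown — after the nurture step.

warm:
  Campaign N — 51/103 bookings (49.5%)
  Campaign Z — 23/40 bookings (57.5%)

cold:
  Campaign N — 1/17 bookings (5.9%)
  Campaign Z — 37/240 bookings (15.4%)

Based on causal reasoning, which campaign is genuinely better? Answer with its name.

Campaign N

The stratified and pooled comparisons disagree (Campaign Z wins within each engagement tier; Campaign N wins overall), so the answer turns on the causal role of engagement tier.
Engagement tier is recorded after the campaign and is itself shifted by it — it sits on the causal path from campaign to outcome. Conditioning on a mediator would strip out part of the effect we want; the pooled comparison gives the total causal effect.
Pooled: Campaign N 43.3% vs Campaign Z 21.4%; Campaign N is higher overall.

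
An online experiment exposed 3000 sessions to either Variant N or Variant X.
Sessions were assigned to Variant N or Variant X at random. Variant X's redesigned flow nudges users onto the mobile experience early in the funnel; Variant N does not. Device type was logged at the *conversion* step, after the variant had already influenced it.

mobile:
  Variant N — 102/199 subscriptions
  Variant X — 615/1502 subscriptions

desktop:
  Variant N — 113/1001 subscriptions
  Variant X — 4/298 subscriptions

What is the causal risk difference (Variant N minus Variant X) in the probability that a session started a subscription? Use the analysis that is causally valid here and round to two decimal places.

-0.16

The stratified and pooled comparisons disagree (Variant N wins within each device type; Variant X wins overall), so the answer turns on the causal role of device type.
Device type here is a post-treatment variable shaped by the variant; conditioning on it would introduce bias rather than remove it. The overall comparison is the causal one.
The causal difference is the pooled difference: 0.179 − 0.344 = -0.165.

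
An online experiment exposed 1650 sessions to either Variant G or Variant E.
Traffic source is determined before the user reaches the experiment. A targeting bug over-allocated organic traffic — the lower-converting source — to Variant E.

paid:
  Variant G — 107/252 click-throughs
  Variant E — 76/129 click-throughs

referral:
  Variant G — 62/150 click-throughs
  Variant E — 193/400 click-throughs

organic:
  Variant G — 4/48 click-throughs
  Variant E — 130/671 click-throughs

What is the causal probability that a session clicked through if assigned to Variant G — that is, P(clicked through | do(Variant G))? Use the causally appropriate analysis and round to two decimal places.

0.27

The traffic source-specific comparison favours Variant E throughout, but the pooled figures favour Variant G. The question is whether to condition on traffic source.
Nothing the variant does changes traffic source; the imbalance is an allocation artefact. With traffic source also predicting the outcome, the pooled figure is confounded, and the within-stratum comparison is the causal one.
Standardising Variant G to the population traffic source mix: 0.231·107/252 + 0.333·62/150 + 0.436·4/48 = 0.272.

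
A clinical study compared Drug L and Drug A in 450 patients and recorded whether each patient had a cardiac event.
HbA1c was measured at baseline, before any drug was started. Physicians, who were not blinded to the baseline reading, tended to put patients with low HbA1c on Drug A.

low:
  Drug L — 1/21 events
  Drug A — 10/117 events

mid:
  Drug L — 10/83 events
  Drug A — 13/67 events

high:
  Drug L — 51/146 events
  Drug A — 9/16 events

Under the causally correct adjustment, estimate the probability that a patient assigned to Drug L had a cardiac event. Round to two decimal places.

0.18

The stratified and pooled comparisons disagree (Drug L wins within each HbA1c; Drug A wins overall), so the answer turns on the causal role of HbA1c.
HbA1c is set before the drug has any effect — it is not caused by the drug — and it independently drives the outcome. That makes it a confounder, so the causal comparison is within HbA1c levels.
Standardising Drug L to the population HbA1c mix: 0.307·1/21 + 0.333·10/83 + 0.360·51/146 = 0.181.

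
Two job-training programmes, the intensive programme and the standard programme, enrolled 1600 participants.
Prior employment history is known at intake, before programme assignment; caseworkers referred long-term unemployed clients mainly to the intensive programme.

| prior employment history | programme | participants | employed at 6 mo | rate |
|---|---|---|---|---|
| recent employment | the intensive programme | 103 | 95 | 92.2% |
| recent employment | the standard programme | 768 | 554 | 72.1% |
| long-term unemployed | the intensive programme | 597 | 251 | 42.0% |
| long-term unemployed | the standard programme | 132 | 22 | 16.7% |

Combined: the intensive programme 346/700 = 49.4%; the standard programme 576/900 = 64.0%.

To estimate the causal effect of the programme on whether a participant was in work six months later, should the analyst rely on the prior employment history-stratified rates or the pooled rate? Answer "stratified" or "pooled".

stratified

The imbalance in prior employment history arose from how participants were allocated, not from anything the programme did; and prior employment history independently affects the outcome. The pooled gap is confounded — condition on prior employment history.
Within each level — recent employment: 92.2% vs 72.1%; long-term unemployed: 42.0% vs 16.7% — the intensive programme is higher every time.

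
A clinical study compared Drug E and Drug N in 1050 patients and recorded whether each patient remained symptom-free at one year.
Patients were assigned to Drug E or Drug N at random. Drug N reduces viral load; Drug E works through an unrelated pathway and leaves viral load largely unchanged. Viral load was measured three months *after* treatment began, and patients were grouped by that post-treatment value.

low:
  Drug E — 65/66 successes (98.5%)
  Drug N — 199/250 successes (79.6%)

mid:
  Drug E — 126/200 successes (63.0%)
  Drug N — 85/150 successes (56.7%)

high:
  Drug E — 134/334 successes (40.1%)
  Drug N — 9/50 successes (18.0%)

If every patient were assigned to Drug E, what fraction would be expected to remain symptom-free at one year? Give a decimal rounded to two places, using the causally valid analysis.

0.54

The viral load-specific comparison favours Drug E throughout, but the pooled figures favour Drug N. The question is whether to condition on viral load.
Because the drug influences viral load, viral load is a post-treatment mediator, not a confounder. Stratifying on it would bias the estimate; the causal effect is the crude pooled difference.
So P(outcome | do(Drug E)) is just the pooled rate for Drug E: 325/600 = 0.542.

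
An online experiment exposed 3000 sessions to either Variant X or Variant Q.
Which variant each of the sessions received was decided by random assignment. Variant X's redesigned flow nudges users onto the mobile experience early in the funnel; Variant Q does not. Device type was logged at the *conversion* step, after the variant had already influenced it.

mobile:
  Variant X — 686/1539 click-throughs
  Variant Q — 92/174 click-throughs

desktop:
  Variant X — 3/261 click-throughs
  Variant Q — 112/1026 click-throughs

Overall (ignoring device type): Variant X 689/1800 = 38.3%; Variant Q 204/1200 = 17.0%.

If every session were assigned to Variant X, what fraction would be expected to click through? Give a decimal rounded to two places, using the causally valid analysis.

Device type is recorded after the variant and is itself shifted by it — it sits on the causal path from variant to outcome. Conditioning on a mediator would strip out part of the effect we want; the pooled comparison gives the total causal effect.
So P(outcome | do(Variant X)) is just the pooled rate for Variant X: 689/1800 = 0.383.

0.38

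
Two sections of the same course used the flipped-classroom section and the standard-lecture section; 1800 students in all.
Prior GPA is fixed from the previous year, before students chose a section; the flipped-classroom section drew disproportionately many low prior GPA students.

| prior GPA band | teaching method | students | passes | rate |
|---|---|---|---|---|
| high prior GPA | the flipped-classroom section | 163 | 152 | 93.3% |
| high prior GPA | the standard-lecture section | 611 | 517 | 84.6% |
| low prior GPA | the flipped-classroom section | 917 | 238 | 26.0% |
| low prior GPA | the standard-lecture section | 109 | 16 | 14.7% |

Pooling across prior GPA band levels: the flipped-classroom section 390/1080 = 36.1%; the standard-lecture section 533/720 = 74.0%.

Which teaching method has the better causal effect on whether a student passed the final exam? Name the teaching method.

the flipped-classroom section

Prior GPA band is set before the teaching method has any effect — it is not caused by the teaching method — and it independently drives the outcome. That makes it a confounder, so the causal comparison is within prior GPA band levels.
Within each level — high prior GPA: 93.3% vs 84.6%; low prior GPA: 26.0% vs 14.7% — the flipped-classroom section is higher every time.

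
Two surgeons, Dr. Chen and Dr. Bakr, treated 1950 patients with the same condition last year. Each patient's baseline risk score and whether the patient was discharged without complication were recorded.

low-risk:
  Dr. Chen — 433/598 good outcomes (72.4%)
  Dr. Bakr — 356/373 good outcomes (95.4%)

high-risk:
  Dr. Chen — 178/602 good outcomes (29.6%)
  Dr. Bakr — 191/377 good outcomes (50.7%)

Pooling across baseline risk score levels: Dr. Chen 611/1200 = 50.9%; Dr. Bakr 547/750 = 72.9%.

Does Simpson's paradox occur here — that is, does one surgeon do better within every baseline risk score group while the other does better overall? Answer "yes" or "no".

no

Within each baseline risk score level (low-risk 72.4% vs 95.4%; high-risk 29.6% vs 50.7%), Dr. Bakr has the higher rate every time. Pooled: 50.9% vs 72.9% — Dr. Bakr has the higher rate overall. They agree.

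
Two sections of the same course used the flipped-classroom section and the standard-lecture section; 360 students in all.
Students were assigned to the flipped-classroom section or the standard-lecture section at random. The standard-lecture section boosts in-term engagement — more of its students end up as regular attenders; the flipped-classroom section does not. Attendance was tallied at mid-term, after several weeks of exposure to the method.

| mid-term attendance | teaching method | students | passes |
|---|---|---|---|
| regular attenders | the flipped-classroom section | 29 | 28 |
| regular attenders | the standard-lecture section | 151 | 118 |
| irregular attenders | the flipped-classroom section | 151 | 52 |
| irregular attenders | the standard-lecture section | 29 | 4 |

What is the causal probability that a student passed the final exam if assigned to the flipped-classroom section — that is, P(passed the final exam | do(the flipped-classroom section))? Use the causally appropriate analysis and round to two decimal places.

0.44

Stratifying would compare teaching methods among students the teaching methods themselves sorted into mid-term attendance groups — a form of selection on an intermediate. The unconditioned pooled rates give the total causal effect.
So P(outcome | do(the flipped-classroom section)) is just the pooled rate for the flipped-classroom section: 80/180 = 0.444.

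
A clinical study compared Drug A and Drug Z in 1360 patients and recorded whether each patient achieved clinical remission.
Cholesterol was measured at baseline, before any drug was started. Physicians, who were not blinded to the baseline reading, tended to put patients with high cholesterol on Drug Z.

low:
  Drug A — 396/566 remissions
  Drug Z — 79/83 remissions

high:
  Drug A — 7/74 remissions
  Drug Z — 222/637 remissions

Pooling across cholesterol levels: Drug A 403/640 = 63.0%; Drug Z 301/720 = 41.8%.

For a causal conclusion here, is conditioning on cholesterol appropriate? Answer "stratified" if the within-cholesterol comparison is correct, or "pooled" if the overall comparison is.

Cholesterol differs across drugs for reasons unrelated to any effect of the drug itself, and it separately predicts the outcome — a classic confounder. We must compare within cholesterol levels.
Within each level — low: 70.0% vs 95.2%; high: 9.5% vs 34.9% — Drug Z is higher every time.

stratified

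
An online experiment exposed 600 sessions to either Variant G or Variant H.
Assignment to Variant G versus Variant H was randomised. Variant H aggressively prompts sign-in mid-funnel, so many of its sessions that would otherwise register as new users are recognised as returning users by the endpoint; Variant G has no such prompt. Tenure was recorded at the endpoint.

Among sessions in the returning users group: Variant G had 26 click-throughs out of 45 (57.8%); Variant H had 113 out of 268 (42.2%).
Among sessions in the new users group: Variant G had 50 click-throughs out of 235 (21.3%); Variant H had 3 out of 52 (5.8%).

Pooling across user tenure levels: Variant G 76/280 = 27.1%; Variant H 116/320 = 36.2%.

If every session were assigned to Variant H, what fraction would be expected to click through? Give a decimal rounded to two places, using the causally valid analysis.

User tenure is recorded after the variant and is itself shifted by it — it sits on the causal path from variant to outcome. Conditioning on a mediator would strip out part of the effect we want; the pooled comparison gives the total causal effect.
So P(outcome | do(Variant H)) is just the pooled rate for Variant H: 116/320 = 0.362.

0.36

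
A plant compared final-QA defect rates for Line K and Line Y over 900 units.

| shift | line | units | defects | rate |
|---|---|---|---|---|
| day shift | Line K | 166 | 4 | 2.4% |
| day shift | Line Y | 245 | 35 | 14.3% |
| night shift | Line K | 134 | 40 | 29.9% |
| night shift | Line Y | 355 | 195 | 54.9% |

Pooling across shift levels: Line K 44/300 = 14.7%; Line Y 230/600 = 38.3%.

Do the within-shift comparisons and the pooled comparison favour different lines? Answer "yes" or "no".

Within each shift level (day shift 2.4% vs 14.3%; night shift 29.9% vs 54.9%), Line K has the lower rate every time. Pooled: 14.7% vs 38.3% — Line K has the lower rate overall. They agree.

no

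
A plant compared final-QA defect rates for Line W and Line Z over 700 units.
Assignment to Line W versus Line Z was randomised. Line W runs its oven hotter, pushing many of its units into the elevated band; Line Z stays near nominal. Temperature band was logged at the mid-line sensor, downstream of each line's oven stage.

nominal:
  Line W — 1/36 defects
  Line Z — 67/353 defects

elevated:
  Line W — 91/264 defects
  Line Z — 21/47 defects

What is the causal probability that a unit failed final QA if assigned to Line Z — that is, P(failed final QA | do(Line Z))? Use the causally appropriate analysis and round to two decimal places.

The distribution of in-process temperature band is itself part of what the line does — it is an intermediate outcome. Holding it fixed would remove that part of the effect; the total effect is the pooled difference.
So P(outcome | do(Line Z)) is just the pooled rate for Line Z: 88/400 = 0.220.

0.22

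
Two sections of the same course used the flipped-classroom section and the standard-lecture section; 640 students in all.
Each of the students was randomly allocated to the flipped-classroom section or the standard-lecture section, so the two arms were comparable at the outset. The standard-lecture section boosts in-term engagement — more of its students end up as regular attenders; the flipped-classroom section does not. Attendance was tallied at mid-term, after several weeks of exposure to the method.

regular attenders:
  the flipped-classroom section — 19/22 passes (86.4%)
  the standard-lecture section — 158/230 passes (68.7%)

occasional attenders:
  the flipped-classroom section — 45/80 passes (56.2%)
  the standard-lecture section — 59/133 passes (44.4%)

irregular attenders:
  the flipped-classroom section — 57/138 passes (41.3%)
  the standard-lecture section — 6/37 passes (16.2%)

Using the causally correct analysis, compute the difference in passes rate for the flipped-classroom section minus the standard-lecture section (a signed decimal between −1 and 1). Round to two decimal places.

The mid-term attendance-specific comparison favours the flipped-classroom section throughout, but the pooled figures favour the standard-lecture section. The question is whether to condition on mid-term attendance.
Because the teaching method influences mid-term attendance, mid-term attendance is a post-treatment mediator, not a confounder. Stratifying on it would bias the estimate; the causal effect is the crude pooled difference.
The causal difference is the pooled difference: 0.504 − 0.557 = -0.053.

-0.05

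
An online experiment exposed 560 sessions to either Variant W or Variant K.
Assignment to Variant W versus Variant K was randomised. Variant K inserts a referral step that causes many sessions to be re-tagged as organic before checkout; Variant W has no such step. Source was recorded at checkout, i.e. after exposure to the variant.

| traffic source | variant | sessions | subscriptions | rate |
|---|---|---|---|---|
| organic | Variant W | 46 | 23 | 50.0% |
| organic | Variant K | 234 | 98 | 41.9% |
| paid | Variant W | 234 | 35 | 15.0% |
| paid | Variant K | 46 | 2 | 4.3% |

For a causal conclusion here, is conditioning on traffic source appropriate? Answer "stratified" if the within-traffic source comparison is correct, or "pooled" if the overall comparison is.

pooled

Traffic source here is a post-treatment variable shaped by the variant; conditioning on it would introduce bias rather than remove it. The overall comparison is the causal one.
Pooled: Variant W 20.7% vs Variant K 35.7%; Variant K is higher overall.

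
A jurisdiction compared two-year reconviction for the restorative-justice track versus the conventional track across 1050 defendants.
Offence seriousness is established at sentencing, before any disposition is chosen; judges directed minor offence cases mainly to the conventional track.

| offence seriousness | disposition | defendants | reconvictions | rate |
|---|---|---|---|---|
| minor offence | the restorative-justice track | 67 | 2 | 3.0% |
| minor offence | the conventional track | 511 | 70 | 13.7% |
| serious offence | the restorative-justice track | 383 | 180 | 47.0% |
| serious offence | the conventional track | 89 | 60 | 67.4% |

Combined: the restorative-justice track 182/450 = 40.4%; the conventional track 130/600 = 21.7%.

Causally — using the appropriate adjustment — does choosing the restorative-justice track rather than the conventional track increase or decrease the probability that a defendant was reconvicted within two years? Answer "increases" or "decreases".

decreases

The imbalance in offence seriousness arose from how defendants were allocated, not from anything the disposition did; and offence seriousness independently affects the outcome. The pooled gap is confounded — condition on offence seriousness.
Within each level — minor offence: 3.0% vs 13.7%; serious offence: 47.0% vs 67.4% — the restorative-justice track is lower every time.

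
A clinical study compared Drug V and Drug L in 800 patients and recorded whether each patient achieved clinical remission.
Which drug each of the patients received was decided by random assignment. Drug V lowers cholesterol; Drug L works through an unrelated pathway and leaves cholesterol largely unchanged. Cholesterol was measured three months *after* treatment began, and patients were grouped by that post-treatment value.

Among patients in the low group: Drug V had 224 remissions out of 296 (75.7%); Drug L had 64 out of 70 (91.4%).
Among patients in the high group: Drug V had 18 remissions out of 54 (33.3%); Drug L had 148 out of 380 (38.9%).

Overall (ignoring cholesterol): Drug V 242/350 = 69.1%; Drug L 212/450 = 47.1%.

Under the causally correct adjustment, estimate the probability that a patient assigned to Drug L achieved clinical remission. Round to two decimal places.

Within every cholesterol level Drug L has the higher rate, yet pooled Drug V does — Simpson's reversal.
Cholesterol lies on the pathway drug → cholesterol → outcome, so adjusting for it blocks the indirect effect. For the total causal effect of drug, use the unadjusted pooled rates.
So P(outcome | do(Drug L)) is just the pooled rate for Drug L: 212/450 = 0.471.

0.47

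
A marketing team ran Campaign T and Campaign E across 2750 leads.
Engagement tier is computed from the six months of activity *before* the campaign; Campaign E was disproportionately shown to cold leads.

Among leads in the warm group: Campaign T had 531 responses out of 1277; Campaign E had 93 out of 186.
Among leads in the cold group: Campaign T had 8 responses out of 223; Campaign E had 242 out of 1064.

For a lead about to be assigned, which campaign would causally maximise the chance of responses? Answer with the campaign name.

Campaign E

Engagement tier satisfies the back-door criterion: it is not a descendant of the campaign, and it blocks the spurious path from campaign to outcome. Adjusting for it (i.e., using the within-engagement tier rates) gives the causal effect.
Within each level — warm: 41.6% vs 50.0%; cold: 3.6% vs 22.7% — Campaign E is higher every time.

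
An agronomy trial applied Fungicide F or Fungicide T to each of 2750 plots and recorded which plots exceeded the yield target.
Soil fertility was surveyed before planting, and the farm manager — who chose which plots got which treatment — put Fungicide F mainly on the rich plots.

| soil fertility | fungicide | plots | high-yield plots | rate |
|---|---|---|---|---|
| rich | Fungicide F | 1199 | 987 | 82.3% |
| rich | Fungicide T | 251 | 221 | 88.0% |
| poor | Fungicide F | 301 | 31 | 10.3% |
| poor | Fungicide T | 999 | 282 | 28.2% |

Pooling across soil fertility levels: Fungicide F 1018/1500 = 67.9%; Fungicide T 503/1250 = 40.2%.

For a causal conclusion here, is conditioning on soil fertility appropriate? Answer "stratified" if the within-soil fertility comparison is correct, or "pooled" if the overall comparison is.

stratified

The soil fertility-specific comparison favours Fungicide T throughout, but the pooled figures favour Fungicide F. The question is whether to condition on soil fertility.
Soil fertility differs across fungicides for reasons unrelated to any effect of the fungicide itself, and it separately predicts the outcome — a classic confounder. We must compare within soil fertility levels.
Within each level — rich: 82.3% vs 88.0%; poor: 10.3% vs 28.2% — Fungicide T is higher every time.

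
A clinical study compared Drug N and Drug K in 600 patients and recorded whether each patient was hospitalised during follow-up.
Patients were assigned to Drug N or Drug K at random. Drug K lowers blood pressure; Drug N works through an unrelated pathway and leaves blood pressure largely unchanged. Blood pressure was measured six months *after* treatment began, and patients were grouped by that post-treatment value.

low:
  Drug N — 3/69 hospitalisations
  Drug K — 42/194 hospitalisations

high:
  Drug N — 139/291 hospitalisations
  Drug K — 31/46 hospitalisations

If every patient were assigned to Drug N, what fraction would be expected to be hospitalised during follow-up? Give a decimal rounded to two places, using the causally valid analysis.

The stratified and pooled comparisons disagree (Drug N wins within each blood pressure; Drug K wins overall), so the answer turns on the causal role of blood pressure.
Blood pressure is downstream of the drug. One should not condition on a consequence of treatment, so the overall rates are the right comparison.
So P(outcome | do(Drug N)) is just the pooled rate for Drug N: 142/360 = 0.394.

0.39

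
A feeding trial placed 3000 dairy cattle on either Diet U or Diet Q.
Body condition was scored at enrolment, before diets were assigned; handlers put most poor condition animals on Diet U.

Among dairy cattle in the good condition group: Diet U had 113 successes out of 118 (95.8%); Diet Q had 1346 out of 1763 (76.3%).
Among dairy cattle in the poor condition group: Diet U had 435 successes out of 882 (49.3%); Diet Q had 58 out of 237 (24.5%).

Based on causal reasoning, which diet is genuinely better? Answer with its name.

Since starting body condition is a pre-existing factor (not a product of the diet) and it affects the outcome on its own, it is a confounder. The stratified rates, not the pooled rate, identify the causal effect.
Within each level — good condition: 95.8% vs 76.3%; poor condition: 49.3% vs 24.5% — Diet U is higher every time.

Diet U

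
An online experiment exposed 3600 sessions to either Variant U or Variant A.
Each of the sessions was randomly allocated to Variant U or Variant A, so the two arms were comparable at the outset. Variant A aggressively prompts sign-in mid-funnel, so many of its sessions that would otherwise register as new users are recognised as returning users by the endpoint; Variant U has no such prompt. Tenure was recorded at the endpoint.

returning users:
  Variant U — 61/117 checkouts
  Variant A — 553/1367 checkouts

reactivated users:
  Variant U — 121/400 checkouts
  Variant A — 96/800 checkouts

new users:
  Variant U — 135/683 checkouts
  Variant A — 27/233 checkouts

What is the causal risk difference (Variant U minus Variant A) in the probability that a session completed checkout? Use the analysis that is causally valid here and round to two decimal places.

-0.02

Stratifying would compare variants among sessions the variants themselves sorted into user tenure groups — a form of selection on an intermediate. The unconditioned pooled rates give the total causal effect.
The causal difference is the pooled difference: 0.264 − 0.282 = -0.018.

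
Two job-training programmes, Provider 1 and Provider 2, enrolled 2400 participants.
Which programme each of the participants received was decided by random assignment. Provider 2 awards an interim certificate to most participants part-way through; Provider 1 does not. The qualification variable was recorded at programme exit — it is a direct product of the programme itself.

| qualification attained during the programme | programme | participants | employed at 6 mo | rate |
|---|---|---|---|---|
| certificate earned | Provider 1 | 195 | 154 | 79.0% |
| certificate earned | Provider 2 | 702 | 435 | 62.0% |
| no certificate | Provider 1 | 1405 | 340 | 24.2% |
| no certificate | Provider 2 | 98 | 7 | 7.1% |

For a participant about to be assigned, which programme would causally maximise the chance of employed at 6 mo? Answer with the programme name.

Qualification attained during the programme is recorded after the programme and is itself shifted by it — it sits on the causal path from programme to outcome. Conditioning on a mediator would strip out part of the effect we want; the pooled comparison gives the total causal effect.
Pooled: Provider 1 30.9% vs Provider 2 55.2%; Provider 2 is higher overall.

Provider 2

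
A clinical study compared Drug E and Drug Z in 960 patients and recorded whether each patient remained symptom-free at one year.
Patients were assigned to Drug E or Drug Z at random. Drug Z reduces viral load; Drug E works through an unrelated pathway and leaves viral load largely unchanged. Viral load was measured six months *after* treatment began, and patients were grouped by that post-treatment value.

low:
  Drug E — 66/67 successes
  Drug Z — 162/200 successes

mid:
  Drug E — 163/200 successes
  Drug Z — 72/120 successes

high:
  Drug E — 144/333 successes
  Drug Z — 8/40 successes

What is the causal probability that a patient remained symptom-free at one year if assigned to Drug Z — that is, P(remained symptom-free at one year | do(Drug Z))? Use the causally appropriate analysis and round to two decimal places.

0.67

Drug E is higher inside every viral load stratum but Drug Z is higher in aggregate. Whether to stratify depends on how viral load relates to the drug.
Because the drug influences viral load, viral load is a post-treatment mediator, not a confounder. Stratifying on it would bias the estimate; the causal effect is the crude pooled difference.
So P(outcome | do(Drug Z)) is just the pooled rate for Drug Z: 242/360 = 0.672.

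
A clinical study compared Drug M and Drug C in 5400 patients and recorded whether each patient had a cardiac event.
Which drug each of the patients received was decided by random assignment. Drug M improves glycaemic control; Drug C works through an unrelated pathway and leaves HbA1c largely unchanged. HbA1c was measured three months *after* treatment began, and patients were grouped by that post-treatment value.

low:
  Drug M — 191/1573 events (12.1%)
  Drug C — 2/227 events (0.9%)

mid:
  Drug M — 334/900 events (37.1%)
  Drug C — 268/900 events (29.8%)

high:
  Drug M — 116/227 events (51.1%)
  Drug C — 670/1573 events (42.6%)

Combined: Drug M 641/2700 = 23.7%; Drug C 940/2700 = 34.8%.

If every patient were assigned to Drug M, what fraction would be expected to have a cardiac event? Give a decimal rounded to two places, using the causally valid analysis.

0.24

Drug C is lower inside every HbA1c stratum but Drug M is lower in aggregate. Whether to stratify depends on how HbA1c relates to the drug.
HbA1c is recorded after the drug and is itself shifted by it — it sits on the causal path from drug to outcome. Conditioning on a mediator would strip out part of the effect we want; the pooled comparison gives the total causal effect.
So P(outcome | do(Drug M)) is just the pooled rate for Drug M: 641/2700 = 0.237.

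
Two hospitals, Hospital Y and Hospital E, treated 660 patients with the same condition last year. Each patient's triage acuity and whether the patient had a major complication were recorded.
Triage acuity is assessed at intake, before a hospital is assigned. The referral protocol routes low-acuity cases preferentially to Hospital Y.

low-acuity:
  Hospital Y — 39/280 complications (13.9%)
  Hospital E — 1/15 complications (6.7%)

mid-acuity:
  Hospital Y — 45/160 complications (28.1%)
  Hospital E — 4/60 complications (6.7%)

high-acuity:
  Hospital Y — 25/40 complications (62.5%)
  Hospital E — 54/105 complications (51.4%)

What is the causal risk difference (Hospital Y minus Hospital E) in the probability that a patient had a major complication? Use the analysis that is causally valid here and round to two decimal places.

The triage acuity-specific comparison favours Hospital E throughout, but the pooled figures favour Hospital Y. The question is whether to condition on triage acuity.
Here triage acuity is a common cause — it drives both which hospital a case falls under and the outcome. The crude comparison mixes populations; the stratum-specific rates are the causally relevant ones.
Adjusting over the population distribution of triage acuity: 0.447·(0.139−0.067) + 0.333·(0.281−0.067) + 0.220·(0.625−0.514) = +0.128.

+0.13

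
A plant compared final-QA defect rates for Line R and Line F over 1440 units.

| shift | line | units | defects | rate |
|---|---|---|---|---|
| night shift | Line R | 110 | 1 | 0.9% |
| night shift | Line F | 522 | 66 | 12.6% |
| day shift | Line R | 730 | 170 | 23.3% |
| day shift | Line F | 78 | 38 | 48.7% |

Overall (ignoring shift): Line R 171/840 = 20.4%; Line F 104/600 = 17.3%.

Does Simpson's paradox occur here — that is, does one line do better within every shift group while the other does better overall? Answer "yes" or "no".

yes

Within each shift level (night shift 0.9% vs 12.6%; day shift 23.3% vs 48.7%), Line R has the lower rate every time. Pooled: 20.4% vs 17.3% — Line F has the lower rate overall. The two comparisons disagree.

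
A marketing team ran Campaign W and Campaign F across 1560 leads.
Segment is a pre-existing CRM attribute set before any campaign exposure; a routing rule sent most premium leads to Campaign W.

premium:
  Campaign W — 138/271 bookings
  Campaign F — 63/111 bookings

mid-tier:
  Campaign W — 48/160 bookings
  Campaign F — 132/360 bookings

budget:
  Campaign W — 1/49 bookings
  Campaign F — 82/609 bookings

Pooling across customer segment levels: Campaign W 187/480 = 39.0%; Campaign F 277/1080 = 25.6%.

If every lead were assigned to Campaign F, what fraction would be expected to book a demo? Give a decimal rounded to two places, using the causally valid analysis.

Within every customer segment level Campaign F has the higher rate, yet pooled Campaign W does — Simpson's reversal.
The imbalance in customer segment arose from how leads were allocated, not from anything the campaign did; and customer segment independently affects the outcome. The pooled gap is confounded — condition on customer segment.
Standardising Campaign F to the population customer segment mix: 0.245·63/111 + 0.333·132/360 + 0.422·82/609 = 0.318.

0.32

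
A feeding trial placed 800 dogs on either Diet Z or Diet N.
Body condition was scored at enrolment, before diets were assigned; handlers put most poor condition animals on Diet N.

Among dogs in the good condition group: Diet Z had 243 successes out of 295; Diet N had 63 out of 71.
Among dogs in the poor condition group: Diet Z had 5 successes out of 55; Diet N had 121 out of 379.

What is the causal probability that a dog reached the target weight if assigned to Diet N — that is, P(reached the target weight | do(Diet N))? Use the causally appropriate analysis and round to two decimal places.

Starting body condition satisfies the back-door criterion: it is not a descendant of the diet, and it blocks the spurious path from diet to outcome. Adjusting for it (i.e., using the within-starting body condition rates) gives the causal effect.
Standardising Diet N to the population starting body condition mix: 0.458·63/71 + 0.542·121/379 = 0.579.

0.58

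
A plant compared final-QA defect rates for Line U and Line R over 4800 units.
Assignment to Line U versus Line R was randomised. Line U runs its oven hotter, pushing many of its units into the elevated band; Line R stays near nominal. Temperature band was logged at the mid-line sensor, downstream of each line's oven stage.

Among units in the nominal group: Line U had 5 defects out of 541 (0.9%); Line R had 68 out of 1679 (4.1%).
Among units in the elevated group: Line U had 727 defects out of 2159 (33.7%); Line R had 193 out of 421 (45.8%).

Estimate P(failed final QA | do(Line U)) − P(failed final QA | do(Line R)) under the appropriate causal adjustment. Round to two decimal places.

The in-process temperature band-specific comparison favours Line U throughout, but the pooled figures favour Line R. The question is whether to condition on in-process temperature band.
Stratifying would compare lines among units the lines themselves sorted into in-process temperature band groups — a form of selection on an intermediate. The unconditioned pooled rates give the total causal effect.
The causal difference is the pooled difference: 0.271 − 0.124 = +0.147.

+0.15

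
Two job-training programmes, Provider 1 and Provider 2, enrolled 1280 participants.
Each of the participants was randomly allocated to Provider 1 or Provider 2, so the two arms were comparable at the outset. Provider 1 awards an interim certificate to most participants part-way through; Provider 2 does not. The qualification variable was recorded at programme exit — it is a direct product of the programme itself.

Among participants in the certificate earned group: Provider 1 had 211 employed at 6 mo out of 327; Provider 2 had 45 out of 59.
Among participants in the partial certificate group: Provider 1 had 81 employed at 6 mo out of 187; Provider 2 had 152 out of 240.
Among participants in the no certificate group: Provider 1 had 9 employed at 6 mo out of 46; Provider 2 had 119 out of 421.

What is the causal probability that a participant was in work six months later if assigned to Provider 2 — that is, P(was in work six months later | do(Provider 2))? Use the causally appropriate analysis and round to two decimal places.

Within every qualification attained during the programme level Provider 2 has the higher rate, yet pooled Provider 1 does — Simpson's reversal.
The distribution of qualification attained during the programme is itself part of what the programme does — it is an intermediate outcome. Holding it fixed would remove that part of the effect; the total effect is the pooled difference.
So P(outcome | do(Provider 2)) is just the pooled rate for Provider 2: 316/720 = 0.439.

0.44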